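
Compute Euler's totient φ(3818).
φ is multiplicative, with φ(p^e) = p^e − p^(e−1). Factorise 3818 = 2 · 23 · 83. Then
  φ(3818) = (2 − 1) · (23 − 1) · (83 − 1) = 1 · 22 · 82 = 1804.

Final answer: φ(3818) = 1804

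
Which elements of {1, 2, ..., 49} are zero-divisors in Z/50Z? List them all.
An element a ∈ Z/50Z (with a ≠ 0) is a zero-divisor iff gcd(a, 50) > 1 (because a is a unit precisely when gcd(a, n) = 1, and in Z/nZ every nonzero, non-unit element is a zero-divisor). Scan a = 1, ..., 49 and keep those with gcd(a, 50) > 1:
  gcd(2, 50) = 2, gcd(4, 50) = 2, gcd(5, 50) = 5, gcd(6, 50) = 2, gcd(8, 50) = 2, gcd(10, 50) = 10, gcd(12, 50) = 2, gcd(14, 50) = 2, gcd(15, 50) = 5, gcd(16, 50) = 2, gcd(18, 50) = 2, gcd(20, 50) = 10, gcd(22, 50) = 2, gcd(24, 50) = 2, gcd(25, 50) = 25, gcd(26, 50) = 2, gcd(28, 50) = 2, gcd(30, 50) = 10, gcd(32, 50) = 2, gcd(34, 50) = 2, gcd(35, 50) = 5, gcd(36, 50) = 2, gcd(38, 50) = 2, gcd(40, 50) = 10, gcd(42, 50) = 2, gcd(44, 50) = 2, gcd(45, 50) = 5, gcd(46, 50) = 2, gcd(48, 50) = 2.
All other a ∈ {1, ..., 49} have gcd(a, 50) = 1 and are units. So the nonzero zero-divisors are exactly the 29 values of a appearing in this scan.

Final answer: nonzero zero-divisors of Z/50Z = {2, 4, 5, 6, 8, 10, 12, 14, 15, 16, 18, 20, 22, 24, 25, 26, 28, 30, 32, 34, 35, 36, 38, 40, 42, 44, 45, 46, 48}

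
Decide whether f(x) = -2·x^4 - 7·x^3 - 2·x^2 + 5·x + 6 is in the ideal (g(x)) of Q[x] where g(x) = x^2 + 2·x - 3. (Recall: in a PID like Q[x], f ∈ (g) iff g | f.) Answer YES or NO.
YES

In Q[x] the ideal (g) consists of all multiples of g, so f ∈ (g) iff g | f, i.e. iff the remainder of f on division by g is 0. Divide f by g (g is monic, so eliminate the leading term of the running remainder at each step):
  leading term -2·x^4: subtract (-2·x^2)·g(x) = -2·x^4 - 4·x^3 + 6·x^2, leaving -3·x^3 - 8·x^2 + 5·x + 6
  leading term -3·x^3: subtract (-3·x)·g(x) = -3·x^3 - 6·x^2 + 9·x, leaving -2·x^2 - 4·x + 6
  leading term -2·x^2: subtract (-2)·g(x) = -2·x^2 - 4·x + 6, leaving 0
The remainder is 0, so f(x) = g(x) · h(x) with h(x) = -2·x^2 - 3·x - 2. Hence g | f, i.e. f ∈ (g).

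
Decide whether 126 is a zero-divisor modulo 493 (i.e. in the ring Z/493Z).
gcd(126, 493) = 1, so 126 is a unit in Z/493Z (it has a multiplicative inverse). A unit cannot be a zero-divisor: if 126·b ≡ 0 then multiplying both sides by 126^(−1) gives b ≡ 0. So 126 is not a zero-divisor.

Final answer: NO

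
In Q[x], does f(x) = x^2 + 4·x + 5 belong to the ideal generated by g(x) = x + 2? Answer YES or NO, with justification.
NO

In Q[x] the ideal (g) consists of all multiples of g, so f ∈ (g) iff g | f, i.e. iff the remainder of f on division by g is 0. Divide f by g (g is monic, so eliminate the leading term of the running remainder at each step):
  leading term x^2: subtract (x)·g(x) = x^2 + 2·x, leaving 2·x + 5
  leading term 2·x: subtract (2)·g(x) = 2·x + 4, leaving 1
The remainder r(x) = 1 ≠ 0 (and deg r < deg g), so g ∤ f, i.e. f ∉ (g).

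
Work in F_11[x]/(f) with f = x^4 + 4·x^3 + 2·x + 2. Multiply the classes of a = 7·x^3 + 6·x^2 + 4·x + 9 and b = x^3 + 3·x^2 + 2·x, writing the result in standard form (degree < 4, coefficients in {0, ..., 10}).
Multiply as integer polynomials: a · b = 7·x^6 + 27·x^5 + 36·x^4 + 33·x^3 + 35·x^2 + 18·x. Reducing coefficients mod 11: a · b ≡ 7·x^6 + 5·x^5 + 3·x^4 + 2·x^2 + 7·x. Now divide by f(x) = x^4 + 4·x^3 + 2·x + 2 in F_11[x], eliminating the leading term at each step:
  leading term 7·x^6: subtract (7·x^2)·f(x) = 7·x^6 + 6·x^5 + 3·x^3 + 3·x^2, leaving 10·x^5 + 3·x^4 + 8·x^3 + 10·x^2 + 7·x (coefficients mod 11)
  leading term 10·x^5: subtract (10·x)·f(x) = 10·x^5 + 7·x^4 + 9·x^2 + 9·x, leaving 7·x^4 + 8·x^3 + x^2 + 9·x (coefficients mod 11)
  leading term 7·x^4: subtract (7)·f(x) = 7·x^4 + 6·x^3 + 3·x + 3, leaving 2·x^3 + x^2 + 6·x + 8 (coefficients mod 11)
The degree is now < 4, so this is the remainder. Hence a · b ≡ 2·x^3 + x^2 + 6·x + 8 in F_11[x]/(f).

Final answer: a · b ≡ 2·x^3 + x^2 + 6·x + 8 (mod f(x))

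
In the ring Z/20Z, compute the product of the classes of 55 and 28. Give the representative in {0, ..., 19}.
Reduce the factors first: 55 ≡ 15, 28 ≡ 8 (mod 20), so 55 · 28 ≡ 15 · 8 (mod 20). 15 · 8 = 120. Dividing by 20: 120 = 6·20 + 0. So (55 · 28) mod 20 = 0.

Final answer: 0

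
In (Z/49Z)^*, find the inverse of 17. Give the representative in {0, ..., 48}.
Apply the extended Euclidean algorithm to (49, 17), tracking rows (r, s, t) with s·49 + t·17 = r. Each division r_prev = q·r_cur + r_new produces the new row as (previous row) − q·(current row):
  row A: (49, 1, 0)   [1·49 + 0·17 = 49]
  row B: (17, 0, 1)   [0·49 + 1·17 = 17]
  49 = 2·17 + 15   → row C = row A − 2·row B = (15, 1, −2)   [check: 1·49 − 2·17 = 15]
  17 = 1·15 + 2   → row D = row B − 1·row C = (2, −1, 3)   [check: −1·49 + 3·17 = 2]
  15 = 7·2 + 1   → row E = row C − 7·row D = (1, 8, −23)   [check: 8·49 − 23·17 = 1]
  2 = 2·1 + 0   → remainder 0, stop. gcd = 1 (last nonzero row E).
The gcd is 1, so 17 is invertible mod 49. The last nonzero row gives 8·49 − 23·17 = 1, so t = −23. So 17^(−1) ≡ −23 ≡ 26 (mod 49). Verify: 17 · 26 = 442 ≡ 1 (mod 49). ✓

Final answer: 17^(−1) ≡ 26 (mod 49)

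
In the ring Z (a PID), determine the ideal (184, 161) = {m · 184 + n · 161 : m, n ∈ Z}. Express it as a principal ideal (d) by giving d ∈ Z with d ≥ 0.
(184, 161) = (23); d = 23

In the PID Z, (a, b) is generated by gcd(a, b). Compute gcd(184, 161) with the extended Euclidean algorithm, tracking rows (r, s, t) with s·184 + t·161 = r:
  row A: (184, 1, 0)   [1·184 + 0·161 = 184]
  row B: (161, 0, 1)   [0·184 + 1·161 = 161]
  184 = 1·161 + 23   → row C = row A − 1·row B = (23, 1, −1)   [check: 1·184 − 1·161 = 23]
  161 = 7·23 + 0   → remainder 0, stop. gcd = 23 (last nonzero row C).
So gcd(184, 161) = 23, with Bézout identity 1·184 − 1·161 = 23. Containment (⊇): the Bézout identity exhibits 23 as an element of (184, 161), giving (23) ⊆ (184, 161). Containment (⊆): since 23 | 184 and 23 | 161 (184 = 23·8, 161 = 23·7), every Z-linear combination of 184 and 161 is divisible by 23, so (184, 161) ⊆ (23). Therefore (184, 161) = (23), d = 23.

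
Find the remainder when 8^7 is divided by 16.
0

Use repeated squaring. Binary(7) = 111. Walk through the bits of the exponent 7 left-to-right: at each bit after the leading one, square the running value, then multiply by 8 if the bit is 1 (always reducing mod 16):
  bit 1 = 1 (leading): start with 8.
  bit 2 = 1: square 8^2 = 64 ≡ 0; bit is 1, so multiply 0·8 = 0 (mod 16).
  bit 3 = 1: square 0^2 = 0; bit is 1, so multiply 0·8 = 0 (mod 16).
Final value: 8^7 ≡ 0 (mod 16).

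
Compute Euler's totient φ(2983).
φ(2983) = 2808

φ is multiplicative, with φ(p^e) = p^e − p^(e−1). Factorise 2983 = 19 · 157. Then
  φ(2983) = (19 − 1) · (157 − 1) = 18 · 156 = 2808.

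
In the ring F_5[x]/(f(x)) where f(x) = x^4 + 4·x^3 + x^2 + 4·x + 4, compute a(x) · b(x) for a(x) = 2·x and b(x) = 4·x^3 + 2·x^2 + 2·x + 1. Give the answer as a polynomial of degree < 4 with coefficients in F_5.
Multiply as integer polynomials: a · b = 8·x^4 + 4·x^3 + 4·x^2 + 2·x. Reducing coefficients mod 5: a · b ≡ 3·x^4 + 4·x^3 + 4·x^2 + 2·x. Now divide by f(x) = x^4 + 4·x^3 + x^2 + 4·x + 4 in F_5[x], eliminating the leading term at each step:
  leading term 3·x^4: subtract (3)·f(x) = 3·x^4 + 2·x^3 + 3·x^2 + 2·x + 2, leaving 2·x^3 + x^2 + 3 (coefficients mod 5)
The degree is now < 4, so this is the remainder. Hence a · b ≡ 2·x^3 + x^2 + 3 in F_5[x]/(f).

Final answer: a · b ≡ 2·x^3 + x^2 + 3 (mod f(x))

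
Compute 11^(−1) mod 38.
Apply the extended Euclidean algorithm to (38, 11), tracking rows (r, s, t) with s·38 + t·11 = r. Each division r_prev = q·r_cur + r_new produces the new row as (previous row) − q·(current row):
  row A: (38, 1, 0)   [1·38 + 0·11 = 38]
  row B: (11, 0, 1)   [0·38 + 1·11 = 11]
  38 = 3·11 + 5   → row C = row A − 3·row B = (5, 1, −3)   [check: 1·38 − 3·11 = 5]
  11 = 2·5 + 1   → row D = row B − 2·row C = (1, −2, 7)   [check: −2·38 + 7·11 = 1]
  5 = 5·1 + 0   → remainder 0, stop. gcd = 1 (last nonzero row D).
The gcd is 1, so 11 is invertible mod 38. The last nonzero row gives −2·38 + 7·11 = 1, so t = 7. So 11^(−1) ≡ 7 (mod 38). Verify: 11 · 7 = 77 ≡ 1 (mod 38). ✓

Final answer: 11^(−1) ≡ 7 (mod 38)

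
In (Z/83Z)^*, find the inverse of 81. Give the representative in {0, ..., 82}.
Apply the extended Euclidean algorithm to (83, 81), tracking rows (r, s, t) with s·83 + t·81 = r. Each division r_prev = q·r_cur + r_new produces the new row as (previous row) − q·(current row):
  row A: (83, 1, 0)   [1·83 + 0·81 = 83]
  row B: (81, 0, 1)   [0·83 + 1·81 = 81]
  83 = 1·81 + 2   → row C = row A − 1·row B = (2, 1, −1)   [check: 1·83 − 1·81 = 2]
  81 = 40·2 + 1   → row D = row B − 40·row C = (1, −40, 41)   [check: −40·83 + 41·81 = 1]
  2 = 2·1 + 0   → remainder 0, stop. gcd = 1 (last nonzero row D).
The gcd is 1, so 81 is invertible mod 83. The last nonzero row gives −40·83 + 41·81 = 1, so t = 41. So 81^(−1) ≡ 41 (mod 83). Verify: 81 · 41 = 3321 ≡ 1 (mod 83). ✓

Final answer: 81^(−1) ≡ 41 (mod 83)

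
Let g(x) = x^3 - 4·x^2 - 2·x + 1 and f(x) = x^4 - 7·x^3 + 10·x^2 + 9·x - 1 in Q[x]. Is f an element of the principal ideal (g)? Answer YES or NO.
NO

In Q[x] the ideal (g) consists of all multiples of g, so f ∈ (g) iff g | f, i.e. iff the remainder of f on division by g is 0. Divide f by g (g is monic, so eliminate the leading term of the running remainder at each step):
  leading term x^4: subtract (x)·g(x) = x^4 - 4·x^3 - 2·x^2 + x, leaving -3·x^3 + 12·x^2 + 8·x - 1
  leading term -3·x^3: subtract (-3)·g(x) = -3·x^3 + 12·x^2 + 6·x - 3, leaving 2·x + 2
The remainder r(x) = 2·x + 2 ≠ 0 (and deg r < deg g), so g ∤ f, i.e. f ∉ (g).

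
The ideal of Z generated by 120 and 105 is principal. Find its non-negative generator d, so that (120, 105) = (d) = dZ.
In the PID Z, (a, b) is generated by gcd(a, b). Compute gcd(120, 105) with the extended Euclidean algorithm, tracking rows (r, s, t) with s·120 + t·105 = r:
  row A: (120, 1, 0)   [1·120 + 0·105 = 120]
  row B: (105, 0, 1)   [0·120 + 1·105 = 105]
  120 = 1·105 + 15   → row C = row A − 1·row B = (15, 1, −1)   [check: 1·120 − 1·105 = 15]
  105 = 7·15 + 0   → remainder 0, stop. gcd = 15 (last nonzero row C).
So gcd(120, 105) = 15, with Bézout identity 1·120 − 1·105 = 15. Containment (⊇): the Bézout identity exhibits 15 as an element of (120, 105), giving (15) ⊆ (120, 105). Containment (⊆): since 15 | 120 and 15 | 105 (120 = 15·8, 105 = 15·7), every Z-linear combination of 120 and 105 is divisible by 15, so (120, 105) ⊆ (15). Therefore (120, 105) = (15), d = 15.

Final answer: (120, 105) = (15); d = 15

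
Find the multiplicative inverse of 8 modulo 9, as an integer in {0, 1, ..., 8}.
8^(−1) ≡ 8 (mod 9)

Apply the extended Euclidean algorithm to (9, 8), tracking rows (r, s, t) with s·9 + t·8 = r. Each division r_prev = q·r_cur + r_new produces the new row as (previous row) − q·(current row):
  row A: (9, 1, 0)   [1·9 + 0·8 = 9]
  row B: (8, 0, 1)   [0·9 + 1·8 = 8]
  9 = 1·8 + 1   → row C = row A − 1·row B = (1, 1, −1)   [check: 1·9 − 1·8 = 1]
  8 = 8·1 + 0   → remainder 0, stop. gcd = 1 (last nonzero row C).
The gcd is 1, so 8 is invertible mod 9. The last nonzero row gives 1·9 − 1·8 = 1, so t = −1. So 8^(−1) ≡ −1 ≡ 8 (mod 9). Verify: 8 · 8 = 64 ≡ 1 (mod 9). ✓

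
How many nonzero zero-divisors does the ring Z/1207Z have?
In Z/1207Z each nonzero element is either a unit (gcd with 1207 is 1) or a zero-divisor (gcd > 1). The number of units is φ(1207): factorise 1207 = 17 · 71, so φ(1207) = (17 − 1) · (71 − 1) = 16 · 70 = 1120. The nonzero elements number 1207 − 1 = 1206. Hence the nonzero zero-divisors number 1206 − 1120 = 86.

Final answer: Z/1207Z has 86 nonzero zero-divisors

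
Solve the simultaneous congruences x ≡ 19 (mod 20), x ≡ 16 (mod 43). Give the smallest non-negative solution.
The moduli 20, 43 are pairwise coprime, so by the CRT there is a unique solution mod 20·43 = 860.
Solve by successive substitution. Start with x ≡ 19 (mod 20).
  Combine with x ≡ 16 (mod 43): write x = 19 + 20·t and require 19 + 20·t ≡ 16 (mod 43), i.e. 20·t ≡ 16 − 19 ≡ 40 (mod 43). Since 20^(−1) ≡ 28 (mod 43), t ≡ 28·40 ≡ 2 (mod 43). So x ≡ 19 + 20·2 = 59 (mod 860).
Unique solution in [0, 860): x = 59.

Final answer: x ≡ 59 (mod 860); the representative in [0, 860) is 59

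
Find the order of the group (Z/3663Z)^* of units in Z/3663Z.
(Z/3663Z)^* consists of the classes a with gcd(a, 3663) = 1, so its order is φ(3663). φ is multiplicative, with φ(p^e) = p^e − p^(e−1). Factorise 3663 = 3^2 · 11 · 37. Then
  φ(3663) = (3^2 − 3^1) · (11 − 1) · (37 − 1) = 6 · 10 · 36 = 2160.
Thus |(Z/3663Z)^*| = 2160.

Final answer: |(Z/3663Z)^*| = 2160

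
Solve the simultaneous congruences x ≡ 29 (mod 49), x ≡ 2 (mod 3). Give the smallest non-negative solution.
x ≡ 29 (mod 147); the representative in [0, 147) is 29

The moduli 49, 3 are pairwise coprime, so by the CRT there is a unique solution mod 49·3 = 147.
Solve by successive substitution. Start with x ≡ 29 (mod 49).
  Combine with x ≡ 2 (mod 3): write x = 29 + 49·t and require 29 + 49·t ≡ 2 (mod 3), i.e. 49·t ≡ 2 − 29 ≡ 0 (mod 3). Since 49^(−1) ≡ 1 (mod 3) (49 ≡ 1 (mod 3)), t ≡ 1·0 ≡ 0 (mod 3). So x ≡ 29 + 49·0 = 29 (mod 147).
Unique solution in [0, 147): x = 29.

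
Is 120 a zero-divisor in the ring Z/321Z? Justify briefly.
gcd(120, 321) = 3 > 1, so 120 is not a unit in Z/321Z. In Z/nZ every nonzero non-unit is a zero-divisor: explicitly, take b = 321/gcd = 107 ≠ 0 (mod 321); then 120·107 = 12840 = 40·321, i.e. 120·107 ≡ 0 (mod 321). So 120 is a zero-divisor.

Final answer: YES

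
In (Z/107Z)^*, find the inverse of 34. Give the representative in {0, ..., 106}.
34^(−1) ≡ 85 (mod 107)

Apply the extended Euclidean algorithm to (107, 34), tracking rows (r, s, t) with s·107 + t·34 = r. Each division r_prev = q·r_cur + r_new produces the new row as (previous row) − q·(current row):
  row A: (107, 1, 0)   [1·107 + 0·34 = 107]
  row B: (34, 0, 1)   [0·107 + 1·34 = 34]
  107 = 3·34 + 5   → row C = row A − 3·row B = (5, 1, −3)   [check: 1·107 − 3·34 = 5]
  34 = 6·5 + 4   → row D = row B − 6·row C = (4, −6, 19)   [check: −6·107 + 19·34 = 4]
  5 = 1·4 + 1   → row E = row C − 1·row D = (1, 7, −22)   [check: 7·107 − 22·34 = 1]
  4 = 4·1 + 0   → remainder 0, stop. gcd = 1 (last nonzero row E).
The gcd is 1, so 34 is invertible mod 107. The last nonzero row gives 7·107 − 22·34 = 1, so t = −22. So 34^(−1) ≡ −22 ≡ 85 (mod 107). Verify: 34 · 85 = 2890 ≡ 1 (mod 107). ✓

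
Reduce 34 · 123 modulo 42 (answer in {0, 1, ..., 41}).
Reduce the factors first: 123 ≡ 39 (mod 42), so 34 · 123 ≡ 34 · 39 (mod 42). 34 · 39 = 1326. Dividing by 42: 1326 = 31·42 + 24. So (34 · 123) mod 42 = 24.

Final answer: 24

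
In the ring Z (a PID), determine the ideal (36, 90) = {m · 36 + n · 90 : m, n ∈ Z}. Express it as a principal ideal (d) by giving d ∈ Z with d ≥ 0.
In the PID Z, (a, b) is generated by gcd(a, b). Compute gcd(90, 36) with the extended Euclidean algorithm, tracking rows (r, s, t) with s·90 + t·36 = r:
  row A: (90, 1, 0)   [1·90 + 0·36 = 90]
  row B: (36, 0, 1)   [0·90 + 1·36 = 36]
  90 = 2·36 + 18   → row C = row A − 2·row B = (18, 1, −2)   [check: 1·90 − 2·36 = 18]
  36 = 2·18 + 0   → remainder 0, stop. gcd = 18 (last nonzero row C).
So gcd(36, 90) = 18, with Bézout identity 1·90 − 2·36 = 18. Containment (⊇): the Bézout identity exhibits 18 as an element of (36, 90), giving (18) ⊆ (36, 90). Containment (⊆): since 18 | 36 and 18 | 90 (36 = 18·2, 90 = 18·5), every Z-linear combination of 36 and 90 is divisible by 18, so (36, 90) ⊆ (18). Therefore (36, 90) = (18), d = 18.

Final answer: (36, 90) = (18); d = 18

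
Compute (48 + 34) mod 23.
Reduce the summands first: 48 ≡ 2, 34 ≡ 11 (mod 23), so 48 + 34 ≡ 2 + 11 (mod 23). 2 + 11 = 13; 13 = 0·23 + 13, so (48 + 34) mod 23 = 13.

Final answer: 13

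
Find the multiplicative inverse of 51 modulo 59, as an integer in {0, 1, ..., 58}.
Apply the extended Euclidean algorithm to (59, 51), tracking rows (r, s, t) with s·59 + t·51 = r. Each division r_prev = q·r_cur + r_new produces the new row as (previous row) − q·(current row):
  row A: (59, 1, 0)   [1·59 + 0·51 = 59]
  row B: (51, 0, 1)   [0·59 + 1·51 = 51]
  59 = 1·51 + 8   → row C = row A − 1·row B = (8, 1, −1)   [check: 1·59 − 1·51 = 8]
  51 = 6·8 + 3   → row D = row B − 6·row C = (3, −6, 7)   [check: −6·59 + 7·51 = 3]
  8 = 2·3 + 2   → row E = row C − 2·row D = (2, 13, −15)   [check: 13·59 − 15·51 = 2]
  3 = 1·2 + 1   → row F = row D − 1·row E = (1, −19, 22)   [check: −19·59 + 22·51 = 1]
  2 = 2·1 + 0   → remainder 0, stop. gcd = 1 (last nonzero row F).
The gcd is 1, so 51 is invertible mod 59. The last nonzero row gives −19·59 + 22·51 = 1, so t = 22. So 51^(−1) ≡ 22 (mod 59). Verify: 51 · 22 = 1122 ≡ 1 (mod 59). ✓

Final answer: 51^(−1) ≡ 22 (mod 59)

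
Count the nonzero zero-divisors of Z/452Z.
Z/452Z has 227 nonzero zero-divisors

In Z/452Z each nonzero element is either a unit (gcd with 452 is 1) or a zero-divisor (gcd > 1). The number of units is φ(452): factorise 452 = 2^2 · 113, so φ(452) = (2^2 − 2^1) · (113 − 1) = 2 · 112 = 224. The nonzero elements number 452 − 1 = 451. Hence the nonzero zero-divisors number 451 − 224 = 227.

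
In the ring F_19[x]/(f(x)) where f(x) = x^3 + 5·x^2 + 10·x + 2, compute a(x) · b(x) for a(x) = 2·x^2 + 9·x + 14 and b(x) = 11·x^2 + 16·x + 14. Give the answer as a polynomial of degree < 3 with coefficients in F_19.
Multiply as integer polynomials: a · b = 22·x^4 + 131·x^3 + 326·x^2 + 350·x + 196. Reducing coefficients mod 19: a · b ≡ 3·x^4 + 17·x^3 + 3·x^2 + 8·x + 6. Now divide by f(x) = x^3 + 5·x^2 + 10·x + 2 in F_19[x], eliminating the leading term at each step:
  leading term 3·x^4: subtract (3·x)·f(x) = 3·x^4 + 15·x^3 + 11·x^2 + 6·x, leaving 2·x^3 + 11·x^2 + 2·x + 6 (coefficients mod 19)
  leading term 2·x^3: subtract (2)·f(x) = 2·x^3 + 10·x^2 + x + 4, leaving x^2 + x + 2 (coefficients mod 19)
The degree is now < 3, so this is the remainder. Hence a · b ≡ x^2 + x + 2 in F_19[x]/(f).

Final answer: a · b ≡ x^2 + x + 2 (mod f(x))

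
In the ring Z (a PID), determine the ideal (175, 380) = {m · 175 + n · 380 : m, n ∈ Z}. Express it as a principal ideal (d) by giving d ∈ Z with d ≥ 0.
(175, 380) = (5); d = 5

In the PID Z, (a, b) is generated by gcd(a, b). Compute gcd(380, 175) with the extended Euclidean algorithm, tracking rows (r, s, t) with s·380 + t·175 = r:
  row A: (380, 1, 0)   [1·380 + 0·175 = 380]
  row B: (175, 0, 1)   [0·380 + 1·175 = 175]
  380 = 2·175 + 30   → row C = row A − 2·row B = (30, 1, −2)   [check: 1·380 − 2·175 = 30]
  175 = 5·30 + 25   → row D = row B − 5·row C = (25, −5, 11)   [check: −5·380 + 11·175 = 25]
  30 = 1·25 + 5   → row E = row C − 1·row D = (5, 6, −13)   [check: 6·380 − 13·175 = 5]
  25 = 5·5 + 0   → remainder 0, stop. gcd = 5 (last nonzero row E).
So gcd(175, 380) = 5, with Bézout identity 6·380 − 13·175 = 5. Containment (⊇): the Bézout identity exhibits 5 as an element of (175, 380), giving (5) ⊆ (175, 380). Containment (⊆): since 5 | 175 and 5 | 380 (175 = 5·35, 380 = 5·76), every Z-linear combination of 175 and 380 is divisible by 5, so (175, 380) ⊆ (5). Therefore (175, 380) = (5), d = 5.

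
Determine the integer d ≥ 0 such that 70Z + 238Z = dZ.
In the PID Z, (a, b) is generated by gcd(a, b). Compute gcd(238, 70) with the extended Euclidean algorithm, tracking rows (r, s, t) with s·238 + t·70 = r:
  row A: (238, 1, 0)   [1·238 + 0·70 = 238]
  row B: (70, 0, 1)   [0·238 + 1·70 = 70]
  238 = 3·70 + 28   → row C = row A − 3·row B = (28, 1, −3)   [check: 1·238 − 3·70 = 28]
  70 = 2·28 + 14   → row D = row B − 2·row C = (14, −2, 7)   [check: −2·238 + 7·70 = 14]
  28 = 2·14 + 0   → remainder 0, stop. gcd = 14 (last nonzero row D).
So gcd(70, 238) = 14, with Bézout identity −2·238 + 7·70 = 14. Containment (⊇): the Bézout identity exhibits 14 as an element of (70, 238), giving (14) ⊆ (70, 238). Containment (⊆): since 14 | 70 and 14 | 238 (70 = 14·5, 238 = 14·17), every Z-linear combination of 70 and 238 is divisible by 14, so (70, 238) ⊆ (14). Therefore (70, 238) = (14), d = 14.

Final answer: (70, 238) = (14); d = 14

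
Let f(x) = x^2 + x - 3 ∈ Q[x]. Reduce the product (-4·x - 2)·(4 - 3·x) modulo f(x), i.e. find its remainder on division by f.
First multiply in Q[x] without reducing: a · b = 12·x^2 - 10·x - 8. Now divide by f(x) = x^2 + x - 3, eliminating the leading term at each step:
  leading term 12·x^2: subtract (12)·f(x) = 12·x^2 + 12·x - 36, leaving 28 - 22·x
The degree is now < 2, so this is the remainder. Hence a · b ≡ 28 - 22·x in Q[x]/(f).

Final answer: a · b ≡ 28 - 22·x (mod f(x))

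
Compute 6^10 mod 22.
Use repeated squaring. Binary(10) = 1010. Walk through the bits of the exponent 10 left-to-right: at each bit after the leading one, square the running value, then multiply by 6 if the bit is 1 (always reducing mod 22):
  bit 1 = 1 (leading): start with 6.
  bit 2 = 0: square 6^2 = 36 ≡ 14 (mod 22).
  bit 3 = 1: square 14^2 = 196 ≡ 20; bit is 1, so multiply 20·6 = 120 ≡ 10 (mod 22).
  bit 4 = 0: square 10^2 = 100 ≡ 12 (mod 22).
Final value: 6^10 ≡ 12 (mod 22).

Final answer: 12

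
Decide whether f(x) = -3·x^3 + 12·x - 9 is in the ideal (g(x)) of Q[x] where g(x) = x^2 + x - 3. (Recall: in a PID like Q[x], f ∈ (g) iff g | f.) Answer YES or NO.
In Q[x] the ideal (g) consists of all multiples of g, so f ∈ (g) iff g | f, i.e. iff the remainder of f on division by g is 0. Divide f by g (g is monic, so eliminate the leading term of the running remainder at each step):
  leading term -3·x^3: subtract (-3·x)·g(x) = -3·x^3 - 3·x^2 + 9·x, leaving 3·x^2 + 3·x - 9
  leading term 3·x^2: subtract (3)·g(x) = 3·x^2 + 3·x - 9, leaving 0
The remainder is 0, so f(x) = g(x) · h(x) with h(x) = 3 - 3·x. Hence g | f, i.e. f ∈ (g).

Final answer: YES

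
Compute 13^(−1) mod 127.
Apply the extended Euclidean algorithm to (127, 13), tracking rows (r, s, t) with s·127 + t·13 = r. Each division r_prev = q·r_cur + r_new produces the new row as (previous row) − q·(current row):
  row A: (127, 1, 0)   [1·127 + 0·13 = 127]
  row B: (13, 0, 1)   [0·127 + 1·13 = 13]
  127 = 9·13 + 10   → row C = row A − 9·row B = (10, 1, −9)   [check: 1·127 − 9·13 = 10]
  13 = 1·10 + 3   → row D = row B − 1·row C = (3, −1, 10)   [check: −1·127 + 10·13 = 3]
  10 = 3·3 + 1   → row E = row C − 3·row D = (1, 4, −39)   [check: 4·127 − 39·13 = 1]
  3 = 3·1 + 0   → remainder 0, stop. gcd = 1 (last nonzero row E).
The gcd is 1, so 13 is invertible mod 127. The last nonzero row gives 4·127 − 39·13 = 1, so t = −39. So 13^(−1) ≡ −39 ≡ 88 (mod 127). Verify: 13 · 88 = 1144 ≡ 1 (mod 127). ✓

Final answer: 13^(−1) ≡ 88 (mod 127)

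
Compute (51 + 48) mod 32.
Reduce the summands first: 51 ≡ 19, 48 ≡ 16 (mod 32), so 51 + 48 ≡ 19 + 16 (mod 32). 19 + 16 = 35; 35 = 1·32 + 3, so (51 + 48) mod 32 = 3.

Final answer: 3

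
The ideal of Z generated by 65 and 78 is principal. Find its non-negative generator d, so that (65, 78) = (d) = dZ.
In the PID Z, (a, b) is generated by gcd(a, b). Compute gcd(78, 65) with the extended Euclidean algorithm, tracking rows (r, s, t) with s·78 + t·65 = r:
  row A: (78, 1, 0)   [1·78 + 0·65 = 78]
  row B: (65, 0, 1)   [0·78 + 1·65 = 65]
  78 = 1·65 + 13   → row C = row A − 1·row B = (13, 1, −1)   [check: 1·78 − 1·65 = 13]
  65 = 5·13 + 0   → remainder 0, stop. gcd = 13 (last nonzero row C).
So gcd(65, 78) = 13, with Bézout identity 1·78 − 1·65 = 13. Containment (⊇): the Bézout identity exhibits 13 as an element of (65, 78), giving (13) ⊆ (65, 78). Containment (⊆): since 13 | 65 and 13 | 78 (65 = 13·5, 78 = 13·6), every Z-linear combination of 65 and 78 is divisible by 13, so (65, 78) ⊆ (13). Therefore (65, 78) = (13), d = 13.

Final answer: (65, 78) = (13); d = 13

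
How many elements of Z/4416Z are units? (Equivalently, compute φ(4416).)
Z/4416Z has φ(4416) = 1408 units

An element a ∈ Z/4416Z is a unit iff gcd(a, 4416) = 1, so the number of units is φ(4416). φ is multiplicative, with φ(p^e) = p^e − p^(e−1). Factorise 4416 = 2^6 · 3 · 23. Then
  φ(4416) = (2^6 − 2^5) · (3 − 1) · (23 − 1) = 32 · 2 · 22 = 1408.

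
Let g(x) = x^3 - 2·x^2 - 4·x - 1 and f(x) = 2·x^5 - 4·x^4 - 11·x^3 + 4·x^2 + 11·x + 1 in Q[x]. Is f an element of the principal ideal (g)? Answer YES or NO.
NO

In Q[x] the ideal (g) consists of all multiples of g, so f ∈ (g) iff g | f, i.e. iff the remainder of f on division by g is 0. Divide f by g (g is monic, so eliminate the leading term of the running remainder at each step):
  leading term 2·x^5: subtract (2·x^2)·g(x) = 2·x^5 - 4·x^4 - 8·x^3 - 2·x^2, leaving -3·x^3 + 6·x^2 + 11·x + 1
  leading term -3·x^3: subtract (-3)·g(x) = -3·x^3 + 6·x^2 + 12·x + 3, leaving -x - 2
The remainder r(x) = -x - 2 ≠ 0 (and deg r < deg g), so g ∤ f, i.e. f ∉ (g).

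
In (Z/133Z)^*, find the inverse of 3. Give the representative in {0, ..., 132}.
Apply the extended Euclidean algorithm to (133, 3), tracking rows (r, s, t) with s·133 + t·3 = r. Each division r_prev = q·r_cur + r_new produces the new row as (previous row) − q·(current row):
  row A: (133, 1, 0)   [1·133 + 0·3 = 133]
  row B: (3, 0, 1)   [0·133 + 1·3 = 3]
  133 = 44·3 + 1   → row C = row A − 44·row B = (1, 1, −44)   [check: 1·133 − 44·3 = 1]
  3 = 3·1 + 0   → remainder 0, stop. gcd = 1 (last nonzero row C).
The gcd is 1, so 3 is invertible mod 133. The last nonzero row gives 1·133 − 44·3 = 1, so t = −44. So 3^(−1) ≡ −44 ≡ 89 (mod 133). Verify: 3 · 89 = 267 ≡ 1 (mod 133). ✓

Final answer: 3^(−1) ≡ 89 (mod 133)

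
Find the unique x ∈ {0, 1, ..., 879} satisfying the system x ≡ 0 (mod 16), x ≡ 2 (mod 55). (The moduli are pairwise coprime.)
x ≡ 112 (mod 880); the representative in [0, 880) is 112

The moduli 16, 55 are pairwise coprime, so by the CRT there is a unique solution mod 16·55 = 880.
Solve by successive substitution. Start with x ≡ 0 (mod 16).
  Combine with x ≡ 2 (mod 55): write x = 16·t and require 16·t ≡ 2 (mod 55). Since 16^(−1) ≡ 31 (mod 55), t ≡ 31·2 ≡ 7 (mod 55). So x ≡ 16·7 = 112 (mod 880).
Unique solution in [0, 880): x = 112.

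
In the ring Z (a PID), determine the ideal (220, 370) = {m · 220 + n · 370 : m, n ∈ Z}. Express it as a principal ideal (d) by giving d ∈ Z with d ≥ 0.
In the PID Z, (a, b) is generated by gcd(a, b). Compute gcd(370, 220) with the extended Euclidean algorithm, tracking rows (r, s, t) with s·370 + t·220 = r:
  row A: (370, 1, 0)   [1·370 + 0·220 = 370]
  row B: (220, 0, 1)   [0·370 + 1·220 = 220]
  370 = 1·220 + 150   → row C = row A − 1·row B = (150, 1, −1)   [check: 1·370 − 1·220 = 150]
  220 = 1·150 + 70   → row D = row B − 1·row C = (70, −1, 2)   [check: −1·370 + 2·220 = 70]
  150 = 2·70 + 10   → row E = row C − 2·row D = (10, 3, −5)   [check: 3·370 − 5·220 = 10]
  70 = 7·10 + 0   → remainder 0, stop. gcd = 10 (last nonzero row E).
So gcd(220, 370) = 10, with Bézout identity 3·370 − 5·220 = 10. Containment (⊇): the Bézout identity exhibits 10 as an element of (220, 370), giving (10) ⊆ (220, 370). Containment (⊆): since 10 | 220 and 10 | 370 (220 = 10·22, 370 = 10·37), every Z-linear combination of 220 and 370 is divisible by 10, so (220, 370) ⊆ (10). Therefore (220, 370) = (10), d = 10.

Final answer: (220, 370) = (10); d = 10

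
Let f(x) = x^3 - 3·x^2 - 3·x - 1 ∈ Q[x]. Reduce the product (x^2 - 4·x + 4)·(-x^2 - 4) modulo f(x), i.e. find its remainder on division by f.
a · b ≡ -8·x^2 + 18·x - 15 (mod f(x))

First multiply in Q[x] without reducing: a · b = -x^4 + 4·x^3 - 8·x^2 + 16·x - 16. Now divide by f(x) = x^3 - 3·x^2 - 3·x - 1, eliminating the leading term at each step:
  leading term -x^4: subtract (-x)·f(x) = -x^4 + 3·x^3 + 3·x^2 + x, leaving x^3 - 11·x^2 + 15·x - 16
  leading term x^3: subtract (1)·f(x) = x^3 - 3·x^2 - 3·x - 1, leaving -8·x^2 + 18·x - 15
The degree is now < 3, so this is the remainder. Hence a · b ≡ -8·x^2 + 18·x - 15 in Q[x]/(f).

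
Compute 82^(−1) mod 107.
82^(−1) ≡ 77 (mod 107)

Apply the extended Euclidean algorithm to (107, 82), tracking rows (r, s, t) with s·107 + t·82 = r. Each division r_prev = q·r_cur + r_new produces the new row as (previous row) − q·(current row):
  row A: (107, 1, 0)   [1·107 + 0·82 = 107]
  row B: (82, 0, 1)   [0·107 + 1·82 = 82]
  107 = 1·82 + 25   → row C = row A − 1·row B = (25, 1, −1)   [check: 1·107 − 1·82 = 25]
  82 = 3·25 + 7   → row D = row B − 3·row C = (7, −3, 4)   [check: −3·107 + 4·82 = 7]
  25 = 3·7 + 4   → row E = row C − 3·row D = (4, 10, −13)   [check: 10·107 − 13·82 = 4]
  7 = 1·4 + 3   → row F = row D − 1·row E = (3, −13, 17)   [check: −13·107 + 17·82 = 3]
  4 = 1·3 + 1   → row G = row E − 1·row F = (1, 23, −30)   [check: 23·107 − 30·82 = 1]
  3 = 3·1 + 0   → remainder 0, stop. gcd = 1 (last nonzero row G).
The gcd is 1, so 82 is invertible mod 107. The last nonzero row gives 23·107 − 30·82 = 1, so t = −30. So 82^(−1) ≡ −30 ≡ 77 (mod 107). Verify: 82 · 77 = 6314 ≡ 1 (mod 107). ✓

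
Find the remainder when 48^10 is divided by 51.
Use repeated squaring. Binary(10) = 1010. Walk through the bits of the exponent 10 left-to-right: at each bit after the leading one, square the running value, then multiply by 48 if the bit is 1 (always reducing mod 51):
  bit 1 = 1 (leading): start with 48.
  bit 2 = 0: square 48^2 = 2304 ≡ 9 (mod 51).
  bit 3 = 1: square 9^2 = 81 ≡ 30; bit is 1, so multiply 30·48 = 1440 ≡ 12 (mod 51).
  bit 4 = 0: square 12^2 = 144 ≡ 42 (mod 51).
Final value: 48^10 ≡ 42 (mod 51).

Final answer: 42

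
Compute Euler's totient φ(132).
φ(132) = 40

φ is multiplicative, with φ(p^e) = p^e − p^(e−1). Factorise 132 = 2^2 · 3 · 11. Then
  φ(132) = (2^2 − 2^1) · (3 − 1) · (11 − 1) = 2 · 2 · 10 = 40.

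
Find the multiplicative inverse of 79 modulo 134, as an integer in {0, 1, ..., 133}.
79^(−1) ≡ 95 (mod 134)

Apply the extended Euclidean algorithm to (134, 79), tracking rows (r, s, t) with s·134 + t·79 = r. Each division r_prev = q·r_cur + r_new produces the new row as (previous row) − q·(current row):
  row A: (134, 1, 0)   [1·134 + 0·79 = 134]
  row B: (79, 0, 1)   [0·134 + 1·79 = 79]
  134 = 1·79 + 55   → row C = row A − 1·row B = (55, 1, −1)   [check: 1·134 − 1·79 = 55]
  79 = 1·55 + 24   → row D = row B − 1·row C = (24, −1, 2)   [check: −1·134 + 2·79 = 24]
  55 = 2·24 + 7   → row E = row C − 2·row D = (7, 3, −5)   [check: 3·134 − 5·79 = 7]
  24 = 3·7 + 3   → row F = row D − 3·row E = (3, −10, 17)   [check: −10·134 + 17·79 = 3]
  7 = 2·3 + 1   → row G = row E − 2·row F = (1, 23, −39)   [check: 23·134 − 39·79 = 1]
  3 = 3·1 + 0   → remainder 0, stop. gcd = 1 (last nonzero row G).
The gcd is 1, so 79 is invertible mod 134. The last nonzero row gives 23·134 − 39·79 = 1, so t = −39. So 79^(−1) ≡ −39 ≡ 95 (mod 134). Verify: 79 · 95 = 7505 ≡ 1 (mod 134). ✓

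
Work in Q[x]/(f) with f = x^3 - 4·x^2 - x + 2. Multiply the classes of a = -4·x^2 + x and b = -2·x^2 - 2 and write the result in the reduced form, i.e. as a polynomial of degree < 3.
First multiply in Q[x] without reducing: a · b = 8·x^4 - 2·x^3 + 8·x^2 - 2·x. Now divide by f(x) = x^3 - 4·x^2 - x + 2, eliminating the leading term at each step:
  leading term 8·x^4: subtract (8·x)·f(x) = 8·x^4 - 32·x^3 - 8·x^2 + 16·x, leaving 30·x^3 + 16·x^2 - 18·x
  leading term 30·x^3: subtract (30)·f(x) = 30·x^3 - 120·x^2 - 30·x + 60, leaving 136·x^2 + 12·x - 60
The degree is now < 3, so this is the remainder. Hence a · b ≡ 136·x^2 + 12·x - 60 in Q[x]/(f).

Final answer: a · b ≡ 136·x^2 + 12·x - 60 (mod f(x))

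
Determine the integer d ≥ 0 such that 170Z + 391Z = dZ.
(170, 391) = (17); d = 17

In the PID Z, (a, b) is generated by gcd(a, b). Compute gcd(391, 170) with the extended Euclidean algorithm, tracking rows (r, s, t) with s·391 + t·170 = r:
  row A: (391, 1, 0)   [1·391 + 0·170 = 391]
  row B: (170, 0, 1)   [0·391 + 1·170 = 170]
  391 = 2·170 + 51   → row C = row A − 2·row B = (51, 1, −2)   [check: 1·391 − 2·170 = 51]
  170 = 3·51 + 17   → row D = row B − 3·row C = (17, −3, 7)   [check: −3·391 + 7·170 = 17]
  51 = 3·17 + 0   → remainder 0, stop. gcd = 17 (last nonzero row D).
So gcd(170, 391) = 17, with Bézout identity −3·391 + 7·170 = 17. Containment (⊇): the Bézout identity exhibits 17 as an element of (170, 391), giving (17) ⊆ (170, 391). Containment (⊆): since 17 | 170 and 17 | 391 (170 = 17·10, 391 = 17·23), every Z-linear combination of 170 and 391 is divisible by 17, so (170, 391) ⊆ (17). Therefore (170, 391) = (17), d = 17.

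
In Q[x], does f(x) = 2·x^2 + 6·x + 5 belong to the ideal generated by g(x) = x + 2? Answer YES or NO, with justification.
NO

In Q[x] the ideal (g) consists of all multiples of g, so f ∈ (g) iff g | f, i.e. iff the remainder of f on division by g is 0. Divide f by g (g is monic, so eliminate the leading term of the running remainder at each step):
  leading term 2·x^2: subtract (2·x)·g(x) = 2·x^2 + 4·x, leaving 2·x + 5
  leading term 2·x: subtract (2)·g(x) = 2·x + 4, leaving 1
The remainder r(x) = 1 ≠ 0 (and deg r < deg g), so g ∤ f, i.e. f ∉ (g).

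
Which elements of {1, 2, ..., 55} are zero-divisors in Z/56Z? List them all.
nonzero zero-divisors of Z/56Z = {2, 4, 6, 7, 8, 10, 12, 14, 16, 18, 20, 21, 22, 24, 26, 28, 30, 32, 34, 35, 36, 38, 40, 42, 44, 46, 48, 49, 50, 52, 54}

An element a ∈ Z/56Z (with a ≠ 0) is a zero-divisor iff gcd(a, 56) > 1 (because a is a unit precisely when gcd(a, n) = 1, and in Z/nZ every nonzero, non-unit element is a zero-divisor). Scan a = 1, ..., 55 and keep those with gcd(a, 56) > 1:
  gcd(2, 56) = 2, gcd(4, 56) = 4, gcd(6, 56) = 2, gcd(7, 56) = 7, gcd(8, 56) = 8, gcd(10, 56) = 2, gcd(12, 56) = 4, gcd(14, 56) = 14, gcd(16, 56) = 8, gcd(18, 56) = 2, gcd(20, 56) = 4, gcd(21, 56) = 7, gcd(22, 56) = 2, gcd(24, 56) = 8, gcd(26, 56) = 2, gcd(28, 56) = 28, gcd(30, 56) = 2, gcd(32, 56) = 8, gcd(34, 56) = 2, gcd(35, 56) = 7, gcd(36, 56) = 4, gcd(38, 56) = 2, gcd(40, 56) = 8, gcd(42, 56) = 14, gcd(44, 56) = 4, gcd(46, 56) = 2, gcd(48, 56) = 8, gcd(49, 56) = 7, gcd(50, 56) = 2, gcd(52, 56) = 4, gcd(54, 56) = 2.
All other a ∈ {1, ..., 55} have gcd(a, 56) = 1 and are units. So the nonzero zero-divisors are exactly the 31 values of a appearing in this scan.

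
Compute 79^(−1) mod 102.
79^(−1) ≡ 31 (mod 102)

Apply the extended Euclidean algorithm to (102, 79), tracking rows (r, s, t) with s·102 + t·79 = r. Each division r_prev = q·r_cur + r_new produces the new row as (previous row) − q·(current row):
  row A: (102, 1, 0)   [1·102 + 0·79 = 102]
  row B: (79, 0, 1)   [0·102 + 1·79 = 79]
  102 = 1·79 + 23   → row C = row A − 1·row B = (23, 1, −1)   [check: 1·102 − 1·79 = 23]
  79 = 3·23 + 10   → row D = row B − 3·row C = (10, −3, 4)   [check: −3·102 + 4·79 = 10]
  23 = 2·10 + 3   → row E = row C − 2·row D = (3, 7, −9)   [check: 7·102 − 9·79 = 3]
  10 = 3·3 + 1   → row F = row D − 3·row E = (1, −24, 31)   [check: −24·102 + 31·79 = 1]
  3 = 3·1 + 0   → remainder 0, stop. gcd = 1 (last nonzero row F).
The gcd is 1, so 79 is invertible mod 102. The last nonzero row gives −24·102 + 31·79 = 1, so t = 31. So 79^(−1) ≡ 31 (mod 102). Verify: 79 · 31 = 2449 ≡ 1 (mod 102). ✓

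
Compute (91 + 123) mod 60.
Reduce the summands first: 91 ≡ 31, 123 ≡ 3 (mod 60), so 91 + 123 ≡ 31 + 3 (mod 60). 31 + 3 = 34; 34 = 0·60 + 34, so (91 + 123) mod 60 = 34.

Final answer: 34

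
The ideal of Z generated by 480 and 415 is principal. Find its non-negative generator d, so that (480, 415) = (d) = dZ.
In the PID Z, (a, b) is generated by gcd(a, b). Compute gcd(480, 415) with the extended Euclidean algorithm, tracking rows (r, s, t) with s·480 + t·415 = r:
  row A: (480, 1, 0)   [1·480 + 0·415 = 480]
  row B: (415, 0, 1)   [0·480 + 1·415 = 415]
  480 = 1·415 + 65   → row C = row A − 1·row B = (65, 1, −1)   [check: 1·480 − 1·415 = 65]
  415 = 6·65 + 25   → row D = row B − 6·row C = (25, −6, 7)   [check: −6·480 + 7·415 = 25]
  65 = 2·25 + 15   → row E = row C − 2·row D = (15, 13, −15)   [check: 13·480 − 15·415 = 15]
  25 = 1·15 + 10   → row F = row D − 1·row E = (10, −19, 22)   [check: −19·480 + 22·415 = 10]
  15 = 1·10 + 5   → row G = row E − 1·row F = (5, 32, −37)   [check: 32·480 − 37·415 = 5]
  10 = 2·5 + 0   → remainder 0, stop. gcd = 5 (last nonzero row G).
So gcd(480, 415) = 5, with Bézout identity 32·480 − 37·415 = 5. Containment (⊇): the Bézout identity exhibits 5 as an element of (480, 415), giving (5) ⊆ (480, 415). Containment (⊆): since 5 | 480 and 5 | 415 (480 = 5·96, 415 = 5·83), every Z-linear combination of 480 and 415 is divisible by 5, so (480, 415) ⊆ (5). Therefore (480, 415) = (5), d = 5.

Final answer: (480, 415) = (5); d = 5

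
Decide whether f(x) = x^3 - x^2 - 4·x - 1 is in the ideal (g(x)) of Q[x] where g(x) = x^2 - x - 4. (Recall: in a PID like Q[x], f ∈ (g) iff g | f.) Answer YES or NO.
NO

In Q[x] the ideal (g) consists of all multiples of g, so f ∈ (g) iff g | f, i.e. iff the remainder of f on division by g is 0. Divide f by g (g is monic, so eliminate the leading term of the running remainder at each step):
  leading term x^3: subtract (x)·g(x) = x^3 - x^2 - 4·x, leaving -1
The remainder r(x) = -1 ≠ 0 (and deg r < deg g), so g ∤ f, i.e. f ∉ (g).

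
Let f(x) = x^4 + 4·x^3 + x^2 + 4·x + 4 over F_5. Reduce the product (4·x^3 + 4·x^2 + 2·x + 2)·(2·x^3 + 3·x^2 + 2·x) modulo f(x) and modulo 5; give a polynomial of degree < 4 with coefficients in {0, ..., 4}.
a · b ≡ 2·x^3 + 2·x^2 + x + 4 (mod f(x))

Multiply as integer polynomials: a · b = 8·x^6 + 20·x^5 + 24·x^4 + 18·x^3 + 10·x^2 + 4·x. Reducing coefficients mod 5: a · b ≡ 3·x^6 + 4·x^4 + 3·x^3 + 4·x. Now divide by f(x) = x^4 + 4·x^3 + x^2 + 4·x + 4 in F_5[x], eliminating the leading term at each step:
  leading term 3·x^6: subtract (3·x^2)·f(x) = 3·x^6 + 2·x^5 + 3·x^4 + 2·x^3 + 2·x^2, leaving 3·x^5 + x^4 + x^3 + 3·x^2 + 4·x (coefficients mod 5)
  leading term 3·x^5: subtract (3·x)·f(x) = 3·x^5 + 2·x^4 + 3·x^3 + 2·x^2 + 2·x, leaving 4·x^4 + 3·x^3 + x^2 + 2·x (coefficients mod 5)
  leading term 4·x^4: subtract (4)·f(x) = 4·x^4 + x^3 + 4·x^2 + x + 1, leaving 2·x^3 + 2·x^2 + x + 4 (coefficients mod 5)
The degree is now < 4, so this is the remainder. Hence a · b ≡ 2·x^3 + 2·x^2 + x + 4 in F_5[x]/(f).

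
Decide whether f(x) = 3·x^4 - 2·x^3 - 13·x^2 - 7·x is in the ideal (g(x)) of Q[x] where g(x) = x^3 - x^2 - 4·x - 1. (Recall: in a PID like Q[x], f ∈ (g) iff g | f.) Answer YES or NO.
NO

In Q[x] the ideal (g) consists of all multiples of g, so f ∈ (g) iff g | f, i.e. iff the remainder of f on division by g is 0. Divide f by g (g is monic, so eliminate the leading term of the running remainder at each step):
  leading term 3·x^4: subtract (3·x)·g(x) = 3·x^4 - 3·x^3 - 12·x^2 - 3·x, leaving x^3 - x^2 - 4·x
  leading term x^3: subtract (1)·g(x) = x^3 - x^2 - 4·x - 1, leaving 1
The remainder r(x) = 1 ≠ 0 (and deg r < deg g), so g ∤ f, i.e. f ∉ (g).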